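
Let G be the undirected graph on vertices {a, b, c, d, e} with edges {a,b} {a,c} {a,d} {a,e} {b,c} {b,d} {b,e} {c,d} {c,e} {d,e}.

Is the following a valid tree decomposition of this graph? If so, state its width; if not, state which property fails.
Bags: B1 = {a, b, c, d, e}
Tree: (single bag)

Yes; width 4.

Every vertex of G appears in some bag (union = {a, b, c, d, e}); every edge is covered by a bag; and for each vertex v the set of bags containing v is connected in the bag tree. The decomposition is therefore valid. The largest bag has 5 vertices, so the width is 4.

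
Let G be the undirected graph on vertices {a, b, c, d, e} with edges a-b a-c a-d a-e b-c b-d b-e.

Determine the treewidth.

2

A width-2 tree decomposition is:
Bags: B1 = {a, b, c}  B2 = {a, b, d}  B3 = {a, b, e}
Tree: B1–B2, B1–B3
The largest bag has 3 vertices, giving width 2; this decomposition certifies tw(G) ≤ 2. On the other hand G contains the 3-clique {a, b, d}. A clique must lie in a single bag of any decomposition, so no decomposition can have width below 2. Hence tw(G) = 2 exactly.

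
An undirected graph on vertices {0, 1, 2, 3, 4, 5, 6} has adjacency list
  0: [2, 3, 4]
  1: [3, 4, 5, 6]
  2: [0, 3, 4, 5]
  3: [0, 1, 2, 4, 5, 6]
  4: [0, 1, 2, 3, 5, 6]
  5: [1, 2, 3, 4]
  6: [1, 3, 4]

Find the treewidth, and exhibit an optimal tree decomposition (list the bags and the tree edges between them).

Every bag has size at most 4, so the width is 4 − 1 = 3 and tw(G) ≤ 3. For the lower bound, the 4 vertices {0, 2, 3, 4} are pairwise adjacent, and any tree decomposition puts a clique entirely inside one bag — forcing width ≥ 3. The upper and lower bounds meet at 3, so that is the treewidth.

Treewidth 3.
One optimal decomposition is:
Bags: B1 = {2, 3, 4, 5}  B2 = {1, 3, 4, 5}  B3 = {0, 2, 3, 4}  B4 = {1, 3, 4, 6}
Tree: B1–B2, B1–B3, B2–B4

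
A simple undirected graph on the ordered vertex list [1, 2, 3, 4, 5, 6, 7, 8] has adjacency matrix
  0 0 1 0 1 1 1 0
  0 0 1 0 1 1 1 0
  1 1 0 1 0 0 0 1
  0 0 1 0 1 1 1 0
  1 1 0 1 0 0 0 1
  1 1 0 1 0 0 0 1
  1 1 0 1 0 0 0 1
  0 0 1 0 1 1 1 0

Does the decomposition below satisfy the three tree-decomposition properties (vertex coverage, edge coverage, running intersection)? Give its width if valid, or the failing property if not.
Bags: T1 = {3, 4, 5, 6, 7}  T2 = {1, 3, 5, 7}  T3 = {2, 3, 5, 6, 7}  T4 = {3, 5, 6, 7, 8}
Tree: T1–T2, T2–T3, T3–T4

A tree decomposition must satisfy three properties: every vertex lies in some bag; for every edge, both endpoints lie together in some bag; and for every vertex, the bags containing it form a connected subtree. Here edge (6,1) lies in no bag, so the decomposition is invalid.

No — edge (6,1) lies in no bag.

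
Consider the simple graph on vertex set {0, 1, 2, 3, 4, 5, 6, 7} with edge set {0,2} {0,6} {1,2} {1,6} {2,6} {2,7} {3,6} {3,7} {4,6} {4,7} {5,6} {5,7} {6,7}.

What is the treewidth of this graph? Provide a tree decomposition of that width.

Every bag has size at most 3, so the width is 3 − 1 = 2 and tw(G) ≤ 2. Conversely, {0, 2, 6} is a clique of size 3, and the vertices of any clique must share a bag in every tree decomposition; so some bag has ≥ 3 vertices and tw(G) ≥ 2. Therefore the treewidth is 2.

Treewidth 2.
One such decomposition:
Bags: B1 = {2, 6, 7}  B2 = {1, 2, 6}  B3 = {3, 6, 7}  B4 = {5, 6, 7}  B5 = {4, 6, 7}  B6 = {0, 2, 6}
Tree: B1–B2, B1–B3, B3–B4, B4–B5, B1–B6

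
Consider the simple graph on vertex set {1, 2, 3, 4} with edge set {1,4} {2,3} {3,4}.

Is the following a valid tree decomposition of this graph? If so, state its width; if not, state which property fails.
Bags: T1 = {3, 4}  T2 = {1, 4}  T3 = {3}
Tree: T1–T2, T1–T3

No — vertex 2 appears in no bag.

A tree decomposition must satisfy three properties: every vertex lies in some bag; for every edge, both endpoints lie together in some bag; and for every vertex, the bags containing it form a connected subtree. Here vertex 2 appears in no bag, so the decomposition is invalid.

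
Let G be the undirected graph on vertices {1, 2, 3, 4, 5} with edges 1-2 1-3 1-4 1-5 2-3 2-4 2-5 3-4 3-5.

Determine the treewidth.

3

A width-3 tree decomposition is:
Bags: B1 = {1, 2, 3, 5}  B2 = {1, 2, 3, 4}
Tree: B1–B2
The largest bag has 4 vertices, giving width 3; this decomposition certifies tw(G) ≤ 3. For the lower bound, the 4 vertices {1, 2, 3, 4} are pairwise adjacent, and any tree decomposition puts a clique entirely inside one bag — forcing width ≥ 3. Therefore the treewidth is 3.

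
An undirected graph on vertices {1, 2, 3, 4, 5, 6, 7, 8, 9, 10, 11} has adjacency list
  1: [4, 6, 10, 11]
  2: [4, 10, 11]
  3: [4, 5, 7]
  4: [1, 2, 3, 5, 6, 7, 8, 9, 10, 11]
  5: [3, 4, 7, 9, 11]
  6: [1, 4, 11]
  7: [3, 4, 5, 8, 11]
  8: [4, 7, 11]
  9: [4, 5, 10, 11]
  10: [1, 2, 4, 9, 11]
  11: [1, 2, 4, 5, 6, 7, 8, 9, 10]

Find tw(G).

3

A width-3 tree decomposition is:
Bags: B1 = {4, 9, 10, 11}  B2 = {4, 5, 9, 11}  B3 = {2, 4, 10, 11}  B4 = {4, 5, 7, 11}  B5 = {1, 4, 10, 11}  B6 = {4, 7, 8, 11}  B7 = {1, 4, 6, 11}  B8 = {3, 4, 5, 7}
Tree: B1–B2, B1–B3, B2–B4, B1–B5, B4–B6, B5–B7, B4–B8
Every bag has size at most 4, so the width is 4 − 1 = 3 and tw(G) ≤ 3. On the other hand G contains the 4-clique {4, 5, 9, 11}. A clique must lie in a single bag of any decomposition, so no decomposition can have width below 3. Hence tw(G) = 3 exactly.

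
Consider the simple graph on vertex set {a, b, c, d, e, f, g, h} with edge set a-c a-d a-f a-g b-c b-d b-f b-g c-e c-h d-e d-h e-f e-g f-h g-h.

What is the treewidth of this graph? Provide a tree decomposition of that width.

Treewidth 4.
One such decomposition:
Bags: B1 = {b, c, d, f, g}  B2 = {c, d, e, f, g}  B3 = {c, d, f, g, h}  B4 = {a, c, d, f, g}
Tree: B1–B2, B2–B3, B3–B4

The largest bag has 5 vertices, giving width 4; this decomposition certifies tw(G) ≤ 4. For the lower bound: the 5 vertex sets {b,d}, {c,e}, {f,h}, {g}, {a} are disjoint, each induces a connected subgraph, and every pair is joined by at least one edge of G. Contracting each set to a single vertex therefore yields K_{5} as a minor, and since treewidth is minor-monotone, tw(G) ≥ tw(K_{5}) = 4. Therefore the treewidth is 4.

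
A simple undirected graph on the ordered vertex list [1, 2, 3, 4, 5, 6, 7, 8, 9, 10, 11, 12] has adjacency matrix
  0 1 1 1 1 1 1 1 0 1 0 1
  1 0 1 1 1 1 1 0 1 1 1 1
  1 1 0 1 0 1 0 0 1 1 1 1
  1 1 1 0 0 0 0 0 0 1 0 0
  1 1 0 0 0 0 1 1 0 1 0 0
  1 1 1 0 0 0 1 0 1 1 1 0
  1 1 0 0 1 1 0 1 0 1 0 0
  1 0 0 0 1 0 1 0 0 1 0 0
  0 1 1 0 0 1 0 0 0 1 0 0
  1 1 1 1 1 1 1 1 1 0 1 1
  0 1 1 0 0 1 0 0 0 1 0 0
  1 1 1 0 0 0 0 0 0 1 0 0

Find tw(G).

A width-4 tree decomposition is:
Bags: B1 = {1, 2, 6, 7, 10}  B2 = {1, 2, 3, 6, 10}  B3 = {2, 3, 6, 9, 10}  B4 = {1, 2, 5, 7, 10}  B5 = {1, 2, 3, 10, 12}  B6 = {1, 2, 3, 4, 10}  B7 = {2, 3, 6, 10, 11}  B8 = {1, 5, 7, 8, 10}
Tree: B1–B2, B2–B3, B1–B4, B2–B5, B5–B6, B3–B7, B4–B8
The largest bag has 5 vertices, giving width 4; this decomposition certifies tw(G) ≤ 4. For the lower bound, the 5 vertices {1, 5, 7, 8, 10} are pairwise adjacent, and any tree decomposition puts a clique entirely inside one bag — forcing width ≥ 4. The upper and lower bounds meet at 4, so that is the treewidth.

4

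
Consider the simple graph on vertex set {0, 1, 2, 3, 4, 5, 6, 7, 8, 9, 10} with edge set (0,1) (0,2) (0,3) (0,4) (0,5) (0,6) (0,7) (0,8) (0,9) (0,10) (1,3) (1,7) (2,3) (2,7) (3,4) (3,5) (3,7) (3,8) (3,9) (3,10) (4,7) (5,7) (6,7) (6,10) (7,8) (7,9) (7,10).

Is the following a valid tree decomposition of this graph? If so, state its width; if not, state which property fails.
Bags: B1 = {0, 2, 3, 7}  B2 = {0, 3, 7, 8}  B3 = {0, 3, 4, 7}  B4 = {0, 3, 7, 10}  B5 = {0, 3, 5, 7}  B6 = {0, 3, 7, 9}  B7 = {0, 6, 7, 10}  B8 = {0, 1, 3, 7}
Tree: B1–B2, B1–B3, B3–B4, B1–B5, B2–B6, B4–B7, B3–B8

Yes; width 3.

Every vertex of G appears in some bag (union = {0, 1, 2, 3, 4, 5, 6, 7, 8, 9, 10}); every edge is covered by a bag; and for each vertex v the set of bags containing v is connected in the bag tree. The decomposition is therefore valid. The largest bag has 4 vertices, so the width is 3.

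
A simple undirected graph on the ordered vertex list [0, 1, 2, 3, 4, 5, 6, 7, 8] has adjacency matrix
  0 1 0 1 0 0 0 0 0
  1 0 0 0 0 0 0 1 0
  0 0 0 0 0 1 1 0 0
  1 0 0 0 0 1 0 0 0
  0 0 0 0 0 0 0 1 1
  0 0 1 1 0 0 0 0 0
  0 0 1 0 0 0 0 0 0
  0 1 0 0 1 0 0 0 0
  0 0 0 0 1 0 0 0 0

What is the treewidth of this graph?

A width-1 tree decomposition is:
Bags: B1 = {4, 8}  B2 = {4, 7}  B3 = {1, 7}  B4 = {0, 1}  B5 = {0, 3}  B6 = {3, 5}  B7 = {2, 5}  B8 = {2, 6}
Tree: B1–B2, B2–B3, B3–B4, B4–B5, B5–B6, B6–B7, B7–B8
The largest bag has 2 vertices, giving width 1; this decomposition certifies tw(G) ≤ 1. Since G has at least one edge (e.g. 8–4), it is not an edgeless graph, so tw(G) ≥ 1. The upper and lower bounds meet at 1, so that is the treewidth.

1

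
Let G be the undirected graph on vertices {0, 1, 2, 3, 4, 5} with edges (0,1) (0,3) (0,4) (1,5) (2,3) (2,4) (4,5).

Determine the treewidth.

A width-2 tree decomposition is:
Bags: B1 = {0, 2, 3}  B2 = {0, 2, 4}  B3 = {0, 1, 4}  B4 = {1, 4, 5}
Tree: B1–B2, B2–B3, B3–B4
Each bag holds 3 vertices, so the decomposition has width 2, which upper-bounds the treewidth. Since 3–2–4–0–3 is a cycle in G, G is not acyclic. Forests are exactly the graphs of treewidth ≤ 1, so tw(G) ≥ 2. Combining the bounds, tw(G) = 2.

2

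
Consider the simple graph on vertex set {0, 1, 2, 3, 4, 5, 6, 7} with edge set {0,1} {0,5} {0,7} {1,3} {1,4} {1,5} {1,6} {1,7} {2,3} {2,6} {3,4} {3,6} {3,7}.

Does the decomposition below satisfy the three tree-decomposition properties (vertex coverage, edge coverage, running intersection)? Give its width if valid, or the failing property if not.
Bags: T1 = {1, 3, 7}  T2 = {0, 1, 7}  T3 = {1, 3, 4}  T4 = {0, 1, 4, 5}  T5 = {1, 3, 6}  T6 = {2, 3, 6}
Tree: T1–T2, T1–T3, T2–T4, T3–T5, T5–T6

No — bags containing vertex 4 are not connected in the tree.

A tree decomposition must satisfy three properties: every vertex lies in some bag; for every edge, both endpoints lie together in some bag; and for every vertex, the bags containing it form a connected subtree. Here bags containing vertex 4 are not connected in the tree, so the decomposition is invalid.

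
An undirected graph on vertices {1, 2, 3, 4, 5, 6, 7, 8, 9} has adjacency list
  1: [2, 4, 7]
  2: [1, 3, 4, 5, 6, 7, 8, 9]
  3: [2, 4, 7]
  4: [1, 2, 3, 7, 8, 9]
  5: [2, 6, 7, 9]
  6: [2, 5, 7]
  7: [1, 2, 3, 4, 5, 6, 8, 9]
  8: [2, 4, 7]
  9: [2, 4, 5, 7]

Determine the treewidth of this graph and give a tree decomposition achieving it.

Treewidth 3.
One such decomposition:
Bags: B1 = {1, 2, 4, 7}  B2 = {2, 4, 7, 8}  B3 = {2, 4, 7, 9}  B4 = {2, 3, 4, 7}  B5 = {2, 5, 7, 9}  B6 = {2, 5, 6, 7}
Tree: B1–B2, B2–B3, B3–B4, B3–B5, B5–B6

Each bag holds 4 vertices, so the decomposition has width 3, which upper-bounds the treewidth. On the other hand G contains the 4-clique {2, 4, 7, 8}. A clique must lie in a single bag of any decomposition, so no decomposition can have width below 3. Hence tw(G) = 3 exactly.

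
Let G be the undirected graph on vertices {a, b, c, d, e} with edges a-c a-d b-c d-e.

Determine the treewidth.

1

A width-1 tree decomposition is:
Bags: B1 = {b, c}  B2 = {a, c}  B3 = {a, d}  B4 = {d, e}
Tree: B1–B2, B2–B3, B3–B4
Every bag has size at most 2, so the width is 2 − 1 = 1 and tw(G) ≤ 1. Any graph with an edge has treewidth ≥ 1, and G has the edge b–c. The upper and lower bounds meet at 1, so that is the treewidth.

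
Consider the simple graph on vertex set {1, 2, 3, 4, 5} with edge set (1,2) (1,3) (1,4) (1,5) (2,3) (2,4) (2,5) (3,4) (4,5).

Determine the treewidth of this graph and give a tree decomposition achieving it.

Each bag holds 4 vertices, so the decomposition has width 3, which upper-bounds the treewidth. For the lower bound, the 4 vertices {1, 2, 3, 4} are pairwise adjacent, and any tree decomposition puts a clique entirely inside one bag — forcing width ≥ 3. Therefore the treewidth is 3.

Treewidth 3.
One optimal decomposition is:
Bags: B1 = {1, 2, 3, 4}  B2 = {1, 2, 4, 5}
Tree: B1–B2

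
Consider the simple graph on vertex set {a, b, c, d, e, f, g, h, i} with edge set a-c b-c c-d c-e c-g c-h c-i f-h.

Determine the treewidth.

A width-1 tree decomposition is:
Bags: B1 = {c, h}  B2 = {c, i}  B3 = {f, h}  B4 = {c, e}  B5 = {c, g}  B6 = {b, c}  B7 = {c, d}  B8 = {a, c}
Tree: B1–B2, B1–B3, B1–B4, B1–B5, B1–B6, B6–B7, B4–B8
Each bag holds 2 vertices, so the decomposition has width 1, which upper-bounds the treewidth. Since G has at least one edge (e.g. c–h), it is not an edgeless graph, so tw(G) ≥ 1. The upper and lower bounds meet at 1, so that is the treewidth.

1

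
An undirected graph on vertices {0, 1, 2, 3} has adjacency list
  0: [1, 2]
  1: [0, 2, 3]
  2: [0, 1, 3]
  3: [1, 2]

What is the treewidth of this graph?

2

A width-2 tree decomposition is:
Bags: B1 = {1, 2, 3}  B2 = {0, 1, 2}
Tree: B1–B2
The largest bag has 3 vertices, giving width 2; this decomposition certifies tw(G) ≤ 2. On the other hand G contains the 3-clique {0, 1, 2}. A clique must lie in a single bag of any decomposition, so no decomposition can have width below 2. Hence tw(G) = 2 exactly.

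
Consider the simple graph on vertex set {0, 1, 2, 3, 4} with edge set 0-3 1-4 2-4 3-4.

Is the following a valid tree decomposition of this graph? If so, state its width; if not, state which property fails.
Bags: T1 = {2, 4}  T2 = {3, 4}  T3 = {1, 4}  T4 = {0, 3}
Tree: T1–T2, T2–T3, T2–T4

Yes; width 1.

Checking the three conditions: (i) the bags cover all of {0, 1, 2, 3, 4}; (ii) for each edge, some bag contains both endpoints; (iii) the bags containing any fixed vertex form a subtree. All hold, so the decomposition is valid with width 2 − 1 = 1.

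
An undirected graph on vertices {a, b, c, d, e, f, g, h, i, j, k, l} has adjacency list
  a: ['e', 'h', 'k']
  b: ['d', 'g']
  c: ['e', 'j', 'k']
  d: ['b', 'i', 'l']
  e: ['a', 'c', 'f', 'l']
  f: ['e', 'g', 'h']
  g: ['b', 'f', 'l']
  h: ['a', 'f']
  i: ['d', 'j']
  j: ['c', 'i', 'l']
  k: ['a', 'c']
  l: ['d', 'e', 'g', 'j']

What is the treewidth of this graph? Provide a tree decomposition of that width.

Each bag holds 4 vertices, so the decomposition has width 3, which upper-bounds the treewidth. For the lower bound: the 4 vertex sets {a,h,k}, {c}, {e}, {f,g,j,l} are disjoint, each induces a connected subgraph, and every pair is joined by at least one edge of G. Contracting each set to a single vertex therefore yields K_{4} as a minor, and since treewidth is minor-monotone, tw(G) ≥ tw(K_{4}) = 3. Combining the bounds, tw(G) = 3.

Treewidth 3.
Bags: B1 = {a, c, h, k}  B2 = {a, c, e, h}  B3 = {c, e, f, h}  B4 = {c, e, f, j}  B5 = {e, f, j, l}  B6 = {f, g, j, l}  B7 = {g, i, j, l}  B8 = {d, g, i, l}  B9 = {b, d, g, i}
Tree: B1–B2, B2–B3, B3–B4, B4–B5, B5–B6, B6–B7, B7–B8, B8–B9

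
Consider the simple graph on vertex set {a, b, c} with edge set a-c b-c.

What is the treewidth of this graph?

1

A width-1 tree decomposition is:
Bags: B1 = {b, c}  B2 = {a, c}
Tree: B1–B2
Each bag holds 2 vertices, so the decomposition has width 1, which upper-bounds the treewidth. Since G has at least one edge (e.g. b–c), it is not an edgeless graph, so tw(G) ≥ 1. Therefore the treewidth is 1.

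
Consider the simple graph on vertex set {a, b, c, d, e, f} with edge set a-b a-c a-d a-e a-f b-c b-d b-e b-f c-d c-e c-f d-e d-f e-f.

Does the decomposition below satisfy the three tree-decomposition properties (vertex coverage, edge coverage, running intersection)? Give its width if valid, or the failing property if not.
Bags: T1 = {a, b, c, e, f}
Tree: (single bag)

A tree decomposition must satisfy three properties: every vertex lies in some bag; for every edge, both endpoints lie together in some bag; and for every vertex, the bags containing it form a connected subtree. Here vertex d appears in no bag, so the decomposition is invalid.

No — vertex d appears in no bag.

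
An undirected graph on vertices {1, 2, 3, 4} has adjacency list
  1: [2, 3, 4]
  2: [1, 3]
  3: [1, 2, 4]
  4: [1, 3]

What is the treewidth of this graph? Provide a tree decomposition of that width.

Every bag has size at most 3, so the width is 3 − 1 = 2 and tw(G) ≤ 2. For the lower bound, the 3 vertices {1, 2, 3} are pairwise adjacent, and any tree decomposition puts a clique entirely inside one bag — forcing width ≥ 2. Combining the bounds, tw(G) = 2.

Treewidth 2.
One such decomposition:
Bags: B1 = {1, 3, 4}  B2 = {1, 2, 3}
Tree: B1–B2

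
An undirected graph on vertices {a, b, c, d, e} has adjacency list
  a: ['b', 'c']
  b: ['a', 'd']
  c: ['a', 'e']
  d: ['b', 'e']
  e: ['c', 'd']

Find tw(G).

2

A width-2 tree decomposition is:
Bags: B1 = {c, d, e}  B2 = {b, c, d}  B3 = {a, b, c}
Tree: B1–B2, B2–B3
Every bag has size at most 3, so the width is 3 − 1 = 2 and tw(G) ≤ 2. Since c–e–d–b–a–c is a cycle in G, G is not acyclic. Forests are exactly the graphs of treewidth ≤ 1, so tw(G) ≥ 2. Combining the bounds, tw(G) = 2.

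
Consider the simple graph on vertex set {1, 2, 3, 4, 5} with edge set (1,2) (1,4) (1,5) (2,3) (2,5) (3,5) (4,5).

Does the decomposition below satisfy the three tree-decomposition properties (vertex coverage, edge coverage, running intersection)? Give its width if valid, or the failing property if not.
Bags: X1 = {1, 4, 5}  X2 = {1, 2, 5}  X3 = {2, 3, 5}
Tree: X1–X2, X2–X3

Every vertex of G appears in some bag (union = {1, 2, 3, 4, 5}); every edge is covered by a bag; and for each vertex v the set of bags containing v is connected in the bag tree. The decomposition is therefore valid. The largest bag has 3 vertices, so the width is 2.

Yes; width 2.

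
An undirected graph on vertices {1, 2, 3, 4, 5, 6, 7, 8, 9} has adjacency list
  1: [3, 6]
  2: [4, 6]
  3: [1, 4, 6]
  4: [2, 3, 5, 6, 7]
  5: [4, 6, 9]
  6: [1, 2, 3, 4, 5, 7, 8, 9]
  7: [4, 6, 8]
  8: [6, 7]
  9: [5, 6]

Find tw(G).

A width-2 tree decomposition is:
Bags: B1 = {1, 3, 6}  B2 = {3, 4, 6}  B3 = {2, 4, 6}  B4 = {4, 5, 6}  B5 = {4, 6, 7}  B6 = {6, 7, 8}  B7 = {5, 6, 9}
Tree: B1–B2, B2–B3, B2–B4, B4–B5, B5–B6, B4–B7
The largest bag has 3 vertices, giving width 2; this decomposition certifies tw(G) ≤ 2. For the lower bound, the 3 vertices {6, 7, 8} are pairwise adjacent, and any tree decomposition puts a clique entirely inside one bag — forcing width ≥ 2. The upper and lower bounds meet at 2, so that is the treewidth.

2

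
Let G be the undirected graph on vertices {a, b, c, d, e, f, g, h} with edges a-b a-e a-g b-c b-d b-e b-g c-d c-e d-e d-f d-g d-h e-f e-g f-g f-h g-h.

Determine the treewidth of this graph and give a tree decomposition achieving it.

The largest bag has 4 vertices, giving width 3; this decomposition certifies tw(G) ≤ 3. Conversely, {d, e, f, g} is a clique of size 4, and the vertices of any clique must share a bag in every tree decomposition; so some bag has ≥ 4 vertices and tw(G) ≥ 3. Therefore the treewidth is 3.

Treewidth 3.
One optimal decomposition is:
Bags: B1 = {d, e, f, g}  B2 = {b, d, e, g}  B3 = {d, f, g, h}  B4 = {b, c, d, e}  B5 = {a, b, e, g}
Tree: B1–B2, B1–B3, B2–B4, B2–B5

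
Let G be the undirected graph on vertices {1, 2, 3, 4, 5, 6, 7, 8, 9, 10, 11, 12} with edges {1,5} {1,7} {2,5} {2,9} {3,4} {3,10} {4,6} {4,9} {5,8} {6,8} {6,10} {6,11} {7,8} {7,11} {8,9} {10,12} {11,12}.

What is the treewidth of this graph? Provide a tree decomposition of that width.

Each bag holds 4 vertices, so the decomposition has width 3, which upper-bounds the treewidth. For the lower bound: the 4 vertex sets {1,2,5}, {9}, {8}, {4,6,7,11} are disjoint, each induces a connected subgraph, and every pair is joined by at least one edge of G. Contracting each set to a single vertex therefore yields K_{4} as a minor, and since treewidth is minor-monotone, tw(G) ≥ tw(K_{4}) = 3. Hence tw(G) = 3 exactly.

Treewidth 3.
One such decomposition:
Bags: B1 = {1, 2, 5, 9}  B2 = {1, 5, 8, 9}  B3 = {1, 7, 8, 9}  B4 = {4, 7, 8, 9}  B5 = {4, 6, 7, 8}  B6 = {4, 6, 7, 11}  B7 = {3, 4, 6, 11}  B8 = {3, 6, 10, 11}  B9 = {3, 10, 11, 12}
Tree: B1–B2, B2–B3, B3–B4, B4–B5, B5–B6, B6–B7, B7–B8, B8–B9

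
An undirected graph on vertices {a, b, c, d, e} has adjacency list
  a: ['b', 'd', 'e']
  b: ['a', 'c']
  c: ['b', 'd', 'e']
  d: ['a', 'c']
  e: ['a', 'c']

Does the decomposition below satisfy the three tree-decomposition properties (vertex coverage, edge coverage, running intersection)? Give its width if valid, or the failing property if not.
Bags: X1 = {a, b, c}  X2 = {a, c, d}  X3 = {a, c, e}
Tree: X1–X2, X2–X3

Vertex coverage: the bags together contain {a, b, c, d, e}, the full vertex set. Edge coverage: each edge of G has both endpoints in at least one bag. Running intersection: for every vertex, the bags containing it form a connected subtree. All three properties hold, so this is a valid tree decomposition of width max|bag| − 1 = 2, and hence tw(G) ≤ 2.

Yes; width 2.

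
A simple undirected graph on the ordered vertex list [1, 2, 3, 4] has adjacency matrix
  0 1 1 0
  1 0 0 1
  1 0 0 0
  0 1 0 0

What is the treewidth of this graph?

A width-1 tree decomposition is:
Bags: B1 = {2, 4}  B2 = {1, 2}  B3 = {1, 3}
Tree: B1–B2, B2–B3
Each bag holds 2 vertices, so the decomposition has width 1, which upper-bounds the treewidth. Any graph with an edge has treewidth ≥ 1, and G has the edge 4–2. Therefore the treewidth is 1.

1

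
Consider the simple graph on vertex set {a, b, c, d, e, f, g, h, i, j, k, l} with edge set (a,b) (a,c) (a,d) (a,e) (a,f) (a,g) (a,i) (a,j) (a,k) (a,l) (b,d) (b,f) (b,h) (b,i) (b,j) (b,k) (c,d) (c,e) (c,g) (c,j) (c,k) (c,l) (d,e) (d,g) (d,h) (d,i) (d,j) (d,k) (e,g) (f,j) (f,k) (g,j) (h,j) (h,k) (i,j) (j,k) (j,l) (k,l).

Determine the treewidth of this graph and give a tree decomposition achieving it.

Treewidth 4.
Bags: B1 = {a, b, d, j, k}  B2 = {b, d, h, j, k}  B3 = {a, c, d, j, k}  B4 = {a, c, d, g, j}  B5 = {a, b, f, j, k}  B6 = {a, b, d, i, j}  B7 = {a, c, d, e, g}  B8 = {a, c, j, k, l}
Tree: B1–B2, B1–B3, B3–B4, B1–B5, B1–B6, B4–B7, B3–B8

Each bag holds 5 vertices, so the decomposition has width 4, which upper-bounds the treewidth. For the lower bound, the 5 vertices {b, d, h, j, k} are pairwise adjacent, and any tree decomposition puts a clique entirely inside one bag — forcing width ≥ 4. Therefore the treewidth is 4.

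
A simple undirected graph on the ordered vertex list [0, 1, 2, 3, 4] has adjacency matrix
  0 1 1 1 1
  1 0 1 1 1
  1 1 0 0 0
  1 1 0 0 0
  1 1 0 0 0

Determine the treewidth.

2

A width-2 tree decomposition is:
Bags: B1 = {0, 1, 2}  B2 = {0, 1, 4}  B3 = {0, 1, 3}
Tree: B1–B2, B2–B3
The largest bag has 3 vertices, giving width 2; this decomposition certifies tw(G) ≤ 2. For the lower bound, the 3 vertices {0, 1, 2} are pairwise adjacent, and any tree decomposition puts a clique entirely inside one bag — forcing width ≥ 2. The upper and lower bounds meet at 2, so that is the treewidth.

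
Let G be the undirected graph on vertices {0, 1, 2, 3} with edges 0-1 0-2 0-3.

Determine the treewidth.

1

A width-1 tree decomposition is:
Bags: B1 = {0, 2}  B2 = {0, 1}  B3 = {0, 3}
Tree: B1–B2, B1–B3
The largest bag has 2 vertices, giving width 1; this decomposition certifies tw(G) ≤ 1. G has an edge, so its treewidth is at least 1. Therefore the treewidth is 1.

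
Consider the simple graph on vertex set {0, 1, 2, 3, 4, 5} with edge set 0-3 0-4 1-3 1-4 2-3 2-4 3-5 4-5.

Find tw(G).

2

A width-2 tree decomposition is:
Bags: B1 = {1, 3, 4}  B2 = {3, 4, 5}  B3 = {2, 3, 4}  B4 = {0, 3, 4}
Tree: B1–B2, B2–B3, B3–B4
The largest bag has 3 vertices, giving width 2; this decomposition certifies tw(G) ≤ 2. For the lower bound, G contains the cycle 4–1–3–5–4, so G is not a forest; only forests have treewidth ≤ 1, hence tw(G) ≥ 2. Combining the bounds, tw(G) = 2.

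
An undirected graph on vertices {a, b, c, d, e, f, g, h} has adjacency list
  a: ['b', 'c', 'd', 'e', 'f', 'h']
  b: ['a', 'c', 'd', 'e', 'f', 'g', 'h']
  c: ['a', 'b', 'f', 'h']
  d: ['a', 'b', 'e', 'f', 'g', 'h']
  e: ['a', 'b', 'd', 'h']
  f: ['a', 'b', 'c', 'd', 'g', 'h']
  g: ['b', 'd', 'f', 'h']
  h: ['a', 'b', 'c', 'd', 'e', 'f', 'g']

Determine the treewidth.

A width-4 tree decomposition is:
Bags: B1 = {a, b, d, f, h}  B2 = {a, b, c, f, h}  B3 = {b, d, f, g, h}  B4 = {a, b, d, e, h}
Tree: B1–B2, B1–B3, B1–B4
Each bag holds 5 vertices, so the decomposition has width 4, which upper-bounds the treewidth. For the lower bound, the 5 vertices {a, b, d, e, h} are pairwise adjacent, and any tree decomposition puts a clique entirely inside one bag — forcing width ≥ 4. The upper and lower bounds meet at 4, so that is the treewidth.

4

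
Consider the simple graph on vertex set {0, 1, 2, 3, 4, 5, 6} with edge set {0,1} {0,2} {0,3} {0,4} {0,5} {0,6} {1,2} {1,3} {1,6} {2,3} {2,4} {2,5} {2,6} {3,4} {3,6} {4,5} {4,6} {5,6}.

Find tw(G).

4

A width-4 tree decomposition is:
Bags: B1 = {0, 2, 3, 4, 6}  B2 = {0, 2, 4, 5, 6}  B3 = {0, 1, 2, 3, 6}
Tree: B1–B2, B1–B3
Every bag has size at most 5, so the width is 5 − 1 = 4 and tw(G) ≤ 4. Conversely, {0, 1, 2, 3, 6} is a clique of size 5, and the vertices of any clique must share a bag in every tree decomposition; so some bag has ≥ 5 vertices and tw(G) ≥ 4. The upper and lower bounds meet at 4, so that is the treewidth.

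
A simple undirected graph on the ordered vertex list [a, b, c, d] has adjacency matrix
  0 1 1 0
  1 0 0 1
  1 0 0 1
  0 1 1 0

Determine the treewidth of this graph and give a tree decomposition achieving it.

The largest bag has 3 vertices, giving width 2; this decomposition certifies tw(G) ≤ 2. Since b–d–c–a–b is a cycle in G, G is not acyclic. Forests are exactly the graphs of treewidth ≤ 1, so tw(G) ≥ 2. Combining the bounds, tw(G) = 2.

Treewidth 2.
One such decomposition:
Bags: B1 = {b, c, d}  B2 = {a, b, c}
Tree: B1–B2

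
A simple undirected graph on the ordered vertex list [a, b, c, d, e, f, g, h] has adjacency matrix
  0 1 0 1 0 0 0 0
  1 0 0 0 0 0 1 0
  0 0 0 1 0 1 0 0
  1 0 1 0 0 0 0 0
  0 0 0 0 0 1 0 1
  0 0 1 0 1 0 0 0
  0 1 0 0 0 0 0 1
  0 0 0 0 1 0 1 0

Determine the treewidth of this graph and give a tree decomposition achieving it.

Every bag has size at most 3, so the width is 3 − 1 = 2 and tw(G) ≤ 2. The edges g–b–a–d–c–f–e–h–g form a cycle, so G is not a tree and its treewidth is at least 2. Therefore the treewidth is 2.

Treewidth 2.
One such decomposition:
Bags: B1 = {a, b, g}  B2 = {a, d, g}  B3 = {c, d, g}  B4 = {c, f, g}  B5 = {e, f, g}  B6 = {e, g, h}
Tree: B1–B2, B2–B3, B3–B4, B4–B5, B5–B6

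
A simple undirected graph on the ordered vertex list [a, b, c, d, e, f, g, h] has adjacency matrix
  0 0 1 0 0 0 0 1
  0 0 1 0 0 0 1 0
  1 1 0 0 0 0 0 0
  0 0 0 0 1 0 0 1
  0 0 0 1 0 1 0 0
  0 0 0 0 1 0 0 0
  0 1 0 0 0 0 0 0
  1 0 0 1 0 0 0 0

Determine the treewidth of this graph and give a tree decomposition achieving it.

The largest bag has 2 vertices, giving width 1; this decomposition certifies tw(G) ≤ 1. Since G has at least one edge (e.g. f–e), it is not an edgeless graph, so tw(G) ≥ 1. The upper and lower bounds meet at 1, so that is the treewidth.

Treewidth 1.
Bags: B1 = {e, f}  B2 = {d, e}  B3 = {d, h}  B4 = {a, h}  B5 = {a, c}  B6 = {b, c}  B7 = {b, g}
Tree: B1–B2, B2–B3, B3–B4, B4–B5, B5–B6, B6–B7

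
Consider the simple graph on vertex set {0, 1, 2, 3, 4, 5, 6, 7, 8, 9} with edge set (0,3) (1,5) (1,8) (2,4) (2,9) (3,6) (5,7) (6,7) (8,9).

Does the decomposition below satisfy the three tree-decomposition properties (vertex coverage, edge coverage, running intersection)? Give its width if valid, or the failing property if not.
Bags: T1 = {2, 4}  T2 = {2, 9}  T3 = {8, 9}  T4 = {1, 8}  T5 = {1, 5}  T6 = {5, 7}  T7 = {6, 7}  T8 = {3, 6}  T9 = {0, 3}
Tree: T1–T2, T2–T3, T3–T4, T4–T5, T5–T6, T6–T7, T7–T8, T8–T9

Yes; width 1.

Every vertex of G appears in some bag (union = {0, 1, 2, 3, 4, 5, 6, 7, 8, 9}); every edge is covered by a bag; and for each vertex v the set of bags containing v is connected in the bag tree. The decomposition is therefore valid. The largest bag has 2 vertices, so the width is 1.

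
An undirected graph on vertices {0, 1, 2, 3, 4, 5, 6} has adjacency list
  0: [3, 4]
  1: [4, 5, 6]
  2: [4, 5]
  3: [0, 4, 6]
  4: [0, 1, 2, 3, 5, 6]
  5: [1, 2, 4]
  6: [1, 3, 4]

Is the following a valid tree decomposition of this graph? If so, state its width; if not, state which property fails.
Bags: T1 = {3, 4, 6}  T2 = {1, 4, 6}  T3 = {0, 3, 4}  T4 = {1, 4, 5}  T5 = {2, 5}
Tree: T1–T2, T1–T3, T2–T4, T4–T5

No — edge (4,2) lies in no bag.

A tree decomposition must satisfy three properties: every vertex lies in some bag; for every edge, both endpoints lie together in some bag; and for every vertex, the bags containing it form a connected subtree. Here edge (4,2) lies in no bag, so the decomposition is invalid.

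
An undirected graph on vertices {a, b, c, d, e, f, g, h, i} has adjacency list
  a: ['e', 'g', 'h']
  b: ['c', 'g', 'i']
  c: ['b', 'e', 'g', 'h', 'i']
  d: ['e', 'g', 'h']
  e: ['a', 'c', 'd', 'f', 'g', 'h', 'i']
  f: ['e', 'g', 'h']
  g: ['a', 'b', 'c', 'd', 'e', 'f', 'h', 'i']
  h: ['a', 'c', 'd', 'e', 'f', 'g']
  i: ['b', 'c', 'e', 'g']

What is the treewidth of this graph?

3

A width-3 tree decomposition is:
Bags: B1 = {c, e, g, h}  B2 = {c, e, g, i}  B3 = {d, e, g, h}  B4 = {a, e, g, h}  B5 = {e, f, g, h}  B6 = {b, c, g, i}
Tree: B1–B2, B1–B3, B3–B4, B1–B5, B2–B6
Each bag holds 4 vertices, so the decomposition has width 3, which upper-bounds the treewidth. Conversely, {d, e, g, h} is a clique of size 4, and the vertices of any clique must share a bag in every tree decomposition; so some bag has ≥ 4 vertices and tw(G) ≥ 3. Therefore the treewidth is 3.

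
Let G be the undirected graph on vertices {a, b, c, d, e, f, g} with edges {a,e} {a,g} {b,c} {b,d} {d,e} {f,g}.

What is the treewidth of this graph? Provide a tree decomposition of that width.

Treewidth 1.
Bags: B1 = {f, g}  B2 = {a, g}  B3 = {a, e}  B4 = {d, e}  B5 = {b, d}  B6 = {b, c}
Tree: B1–B2, B2–B3, B3–B4, B4–B5, B5–B6

Each bag holds 2 vertices, so the decomposition has width 1, which upper-bounds the treewidth. G has an edge, so its treewidth is at least 1. The upper and lower bounds meet at 1, so that is the treewidth.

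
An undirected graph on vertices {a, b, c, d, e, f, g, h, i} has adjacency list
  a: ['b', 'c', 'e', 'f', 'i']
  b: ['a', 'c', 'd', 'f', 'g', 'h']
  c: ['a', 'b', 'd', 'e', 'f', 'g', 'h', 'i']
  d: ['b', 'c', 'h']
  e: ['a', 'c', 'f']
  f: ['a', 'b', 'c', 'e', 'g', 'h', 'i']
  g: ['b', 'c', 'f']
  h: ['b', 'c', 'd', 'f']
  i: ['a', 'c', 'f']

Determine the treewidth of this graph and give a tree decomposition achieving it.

Each bag holds 4 vertices, so the decomposition has width 3, which upper-bounds the treewidth. Conversely, {b, c, d, h} is a clique of size 4, and the vertices of any clique must share a bag in every tree decomposition; so some bag has ≥ 4 vertices and tw(G) ≥ 3. The upper and lower bounds meet at 3, so that is the treewidth.

Treewidth 3.
Bags: B1 = {a, b, c, f}  B2 = {b, c, f, g}  B3 = {b, c, f, h}  B4 = {a, c, e, f}  B5 = {a, c, f, i}  B6 = {b, c, d, h}
Tree: B1–B2, B1–B3, B1–B4, B1–B5, B3–B6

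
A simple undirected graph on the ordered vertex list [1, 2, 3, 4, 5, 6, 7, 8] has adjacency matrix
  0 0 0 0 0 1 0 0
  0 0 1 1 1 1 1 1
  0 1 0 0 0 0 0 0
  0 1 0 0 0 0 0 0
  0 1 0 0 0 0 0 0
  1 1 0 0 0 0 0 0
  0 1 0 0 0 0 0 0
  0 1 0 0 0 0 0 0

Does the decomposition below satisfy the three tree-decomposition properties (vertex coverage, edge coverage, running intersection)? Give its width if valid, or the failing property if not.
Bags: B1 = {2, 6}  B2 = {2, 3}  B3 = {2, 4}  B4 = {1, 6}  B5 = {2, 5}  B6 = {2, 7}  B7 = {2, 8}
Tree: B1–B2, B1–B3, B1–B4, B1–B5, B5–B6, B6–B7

Yes; width 1.

Checking the three conditions: (i) the bags cover all of {1, 2, 3, 4, 5, 6, 7, 8}; (ii) for each edge, some bag contains both endpoints; (iii) the bags containing any fixed vertex form a subtree. All hold, so the decomposition is valid with width 2 − 1 = 1.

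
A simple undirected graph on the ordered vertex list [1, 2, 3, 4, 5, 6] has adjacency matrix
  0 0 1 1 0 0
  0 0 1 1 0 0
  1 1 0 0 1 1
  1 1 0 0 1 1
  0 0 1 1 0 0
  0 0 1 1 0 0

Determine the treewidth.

A width-2 tree decomposition is:
Bags: B1 = {3, 4, 5}  B2 = {3, 4, 6}  B3 = {2, 3, 4}  B4 = {1, 3, 4}
Tree: B1–B2, B2–B3, B3–B4
Every bag has size at most 3, so the width is 3 − 1 = 2 and tw(G) ≤ 2. The edges 4–5–3–6–4 form a cycle, so G is not a tree and its treewidth is at least 2. The upper and lower bounds meet at 2, so that is the treewidth.

2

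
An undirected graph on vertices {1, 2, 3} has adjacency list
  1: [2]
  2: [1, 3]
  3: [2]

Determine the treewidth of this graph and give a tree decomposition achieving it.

Every bag has size at most 2, so the width is 2 − 1 = 1 and tw(G) ≤ 1. G has an edge, so its treewidth is at least 1. Combining the bounds, tw(G) = 1.

Treewidth 1.
Bags: B1 = {1, 2}  B2 = {2, 3}
Tree: B1–B2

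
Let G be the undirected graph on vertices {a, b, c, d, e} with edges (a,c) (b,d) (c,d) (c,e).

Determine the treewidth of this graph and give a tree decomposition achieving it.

Treewidth 1.
Bags: B1 = {a, c}  B2 = {c, d}  B3 = {c, e}  B4 = {b, d}
Tree: B1–B2, B1–B3, B2–B4

The largest bag has 2 vertices, giving width 1; this decomposition certifies tw(G) ≤ 1. G has an edge, so its treewidth is at least 1. Hence tw(G) = 1 exactly.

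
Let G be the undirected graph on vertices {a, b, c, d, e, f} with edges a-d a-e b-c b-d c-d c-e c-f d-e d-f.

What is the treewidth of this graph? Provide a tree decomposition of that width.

Treewidth 2.
One such decomposition:
Bags: B1 = {a, d, e}  B2 = {c, d, e}  B3 = {b, c, d}  B4 = {c, d, f}
Tree: B1–B2, B2–B3, B2–B4

Every bag has size at most 3, so the width is 3 − 1 = 2 and tw(G) ≤ 2. Conversely, {c, d, e} is a clique of size 3, and the vertices of any clique must share a bag in every tree decomposition; so some bag has ≥ 3 vertices and tw(G) ≥ 2. Combining the bounds, tw(G) = 2.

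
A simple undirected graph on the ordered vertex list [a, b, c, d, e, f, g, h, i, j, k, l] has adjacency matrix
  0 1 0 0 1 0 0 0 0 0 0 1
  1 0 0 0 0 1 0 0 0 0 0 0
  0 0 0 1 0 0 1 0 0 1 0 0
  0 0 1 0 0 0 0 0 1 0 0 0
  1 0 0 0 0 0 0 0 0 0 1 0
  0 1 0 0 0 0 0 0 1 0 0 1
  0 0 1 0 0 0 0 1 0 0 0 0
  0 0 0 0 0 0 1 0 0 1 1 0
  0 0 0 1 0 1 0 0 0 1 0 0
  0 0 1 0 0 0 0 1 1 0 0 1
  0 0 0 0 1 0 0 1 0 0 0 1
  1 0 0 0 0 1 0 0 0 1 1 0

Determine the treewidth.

A width-3 tree decomposition is:
Bags: B1 = {c, d, g, h}  B2 = {c, d, h, j}  B3 = {d, h, i, j}  B4 = {h, i, j, k}  B5 = {i, j, k, l}  B6 = {f, i, k, l}  B7 = {e, f, k, l}  B8 = {a, e, f, l}  B9 = {a, b, e, f}
Tree: B1–B2, B2–B3, B3–B4, B4–B5, B5–B6, B6–B7, B7–B8, B8–B9
Each bag holds 4 vertices, so the decomposition has width 3, which upper-bounds the treewidth. For the lower bound: the 4 vertex sets {c,d,g}, {h}, {j}, {f,i,k,l} are disjoint, each induces a connected subgraph, and every pair is joined by at least one edge of G. Contracting each set to a single vertex therefore yields K_{4} as a minor, and since treewidth is minor-monotone, tw(G) ≥ tw(K_{4}) = 3. Therefore the treewidth is 3.

3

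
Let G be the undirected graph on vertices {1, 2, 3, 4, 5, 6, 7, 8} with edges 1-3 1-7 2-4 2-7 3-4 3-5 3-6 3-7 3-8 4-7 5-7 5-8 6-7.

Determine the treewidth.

2

A width-2 tree decomposition is:
Bags: B1 = {1, 3, 7}  B2 = {3, 5, 7}  B3 = {3, 5, 8}  B4 = {3, 4, 7}  B5 = {2, 4, 7}  B6 = {3, 6, 7}
Tree: B1–B2, B2–B3, B2–B4, B4–B5, B1–B6
Each bag holds 3 vertices, so the decomposition has width 2, which upper-bounds the treewidth. On the other hand G contains the 3-clique {2, 4, 7}. A clique must lie in a single bag of any decomposition, so no decomposition can have width below 2. Therefore the treewidth is 2.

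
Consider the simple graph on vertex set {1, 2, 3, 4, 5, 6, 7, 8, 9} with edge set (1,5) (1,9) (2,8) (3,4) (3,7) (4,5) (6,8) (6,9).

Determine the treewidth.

A width-1 tree decomposition is:
Bags: B1 = {2, 8}  B2 = {6, 8}  B3 = {6, 9}  B4 = {1, 9}  B5 = {1, 5}  B6 = {4, 5}  B7 = {3, 4}  B8 = {3, 7}
Tree: B1–B2, B2–B3, B3–B4, B4–B5, B5–B6, B6–B7, B7–B8
Every bag has size at most 2, so the width is 2 − 1 = 1 and tw(G) ≤ 1. G has an edge, so its treewidth is at least 1. Hence tw(G) = 1 exactly.

1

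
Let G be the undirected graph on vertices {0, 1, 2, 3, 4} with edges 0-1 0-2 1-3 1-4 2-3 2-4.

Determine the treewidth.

A width-2 tree decomposition is:
Bags: B1 = {0, 1, 2}  B2 = {1, 2, 4}  B3 = {1, 2, 3}
Tree: B1–B2, B2–B3
Each bag holds 3 vertices, so the decomposition has width 2, which upper-bounds the treewidth. Since 0–2–4–1–0 is a cycle in G, G is not acyclic. Forests are exactly the graphs of treewidth ≤ 1, so tw(G) ≥ 2. The upper and lower bounds meet at 2, so that is the treewidth.

2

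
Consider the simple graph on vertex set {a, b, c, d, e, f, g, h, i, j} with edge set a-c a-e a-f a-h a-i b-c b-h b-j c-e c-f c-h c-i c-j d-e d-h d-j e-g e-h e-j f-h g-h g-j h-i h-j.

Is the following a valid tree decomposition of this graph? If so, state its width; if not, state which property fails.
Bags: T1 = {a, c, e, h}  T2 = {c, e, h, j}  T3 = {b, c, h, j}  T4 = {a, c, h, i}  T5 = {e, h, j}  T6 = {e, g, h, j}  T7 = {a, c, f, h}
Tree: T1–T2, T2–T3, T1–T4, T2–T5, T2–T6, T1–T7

A tree decomposition must satisfy three properties: every vertex lies in some bag; for every edge, both endpoints lie together in some bag; and for every vertex, the bags containing it form a connected subtree. Here vertex d appears in no bag, so the decomposition is invalid.

No — vertex d appears in no bag.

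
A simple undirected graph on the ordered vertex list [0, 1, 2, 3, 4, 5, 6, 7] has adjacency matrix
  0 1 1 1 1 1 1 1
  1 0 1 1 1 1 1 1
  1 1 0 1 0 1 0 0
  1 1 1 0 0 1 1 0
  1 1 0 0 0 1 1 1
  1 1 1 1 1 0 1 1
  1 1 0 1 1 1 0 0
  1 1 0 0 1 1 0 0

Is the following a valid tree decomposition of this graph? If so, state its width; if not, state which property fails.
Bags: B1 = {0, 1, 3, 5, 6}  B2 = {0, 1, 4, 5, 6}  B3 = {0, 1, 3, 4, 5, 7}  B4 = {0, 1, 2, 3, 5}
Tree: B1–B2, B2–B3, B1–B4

No — bags containing vertex 3 are not connected in the tree.

A tree decomposition must satisfy three properties: every vertex lies in some bag; for every edge, both endpoints lie together in some bag; and for every vertex, the bags containing it form a connected subtree. Here bags containing vertex 3 are not connected in the tree, so the decomposition is invalid.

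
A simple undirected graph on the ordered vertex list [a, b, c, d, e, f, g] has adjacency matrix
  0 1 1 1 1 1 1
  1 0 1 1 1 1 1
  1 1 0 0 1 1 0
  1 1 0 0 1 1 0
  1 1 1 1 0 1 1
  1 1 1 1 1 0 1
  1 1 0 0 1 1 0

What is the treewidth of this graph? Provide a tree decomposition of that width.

Every bag has size at most 5, so the width is 5 − 1 = 4 and tw(G) ≤ 4. Conversely, {a, b, d, e, f} is a clique of size 5, and the vertices of any clique must share a bag in every tree decomposition; so some bag has ≥ 5 vertices and tw(G) ≥ 4. Hence tw(G) = 4 exactly.

Treewidth 4.
Bags: B1 = {a, b, e, f, g}  B2 = {a, b, c, e, f}  B3 = {a, b, d, e, f}
Tree: B1–B2, B1–B3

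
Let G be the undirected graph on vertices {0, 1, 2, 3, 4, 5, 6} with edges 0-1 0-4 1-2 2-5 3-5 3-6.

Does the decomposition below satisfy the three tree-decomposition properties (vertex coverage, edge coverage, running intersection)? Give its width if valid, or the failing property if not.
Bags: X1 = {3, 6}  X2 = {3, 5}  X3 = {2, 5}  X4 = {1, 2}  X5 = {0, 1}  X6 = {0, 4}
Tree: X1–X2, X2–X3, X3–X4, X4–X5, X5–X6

Yes; width 1.

Checking the three conditions: (i) the bags cover all of {0, 1, 2, 3, 4, 5, 6}; (ii) for each edge, some bag contains both endpoints; (iii) the bags containing any fixed vertex form a subtree. All hold, so the decomposition is valid with width 2 − 1 = 1.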